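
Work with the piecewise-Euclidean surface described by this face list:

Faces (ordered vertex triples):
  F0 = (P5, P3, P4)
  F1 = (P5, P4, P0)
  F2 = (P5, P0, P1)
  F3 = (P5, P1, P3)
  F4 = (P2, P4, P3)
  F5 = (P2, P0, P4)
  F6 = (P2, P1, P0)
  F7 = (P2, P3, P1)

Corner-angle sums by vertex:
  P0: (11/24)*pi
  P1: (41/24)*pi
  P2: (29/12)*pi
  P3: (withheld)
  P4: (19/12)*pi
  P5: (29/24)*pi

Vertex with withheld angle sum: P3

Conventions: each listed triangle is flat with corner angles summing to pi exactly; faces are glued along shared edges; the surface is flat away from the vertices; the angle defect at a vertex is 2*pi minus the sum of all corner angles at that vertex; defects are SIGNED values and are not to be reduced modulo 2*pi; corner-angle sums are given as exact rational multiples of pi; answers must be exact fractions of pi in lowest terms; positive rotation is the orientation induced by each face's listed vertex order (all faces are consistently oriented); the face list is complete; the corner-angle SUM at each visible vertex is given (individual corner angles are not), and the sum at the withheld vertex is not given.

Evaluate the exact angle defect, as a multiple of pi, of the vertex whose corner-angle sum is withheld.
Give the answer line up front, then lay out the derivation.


Answer: defect(P3) = (11/8)*pi

V = 6, E = 12, F = 8; chi = V - E + F = 2
Gauss-Bonnet: total defect = 2*pi*chi = 4*pi; visible defects sum to (21/8)*pi


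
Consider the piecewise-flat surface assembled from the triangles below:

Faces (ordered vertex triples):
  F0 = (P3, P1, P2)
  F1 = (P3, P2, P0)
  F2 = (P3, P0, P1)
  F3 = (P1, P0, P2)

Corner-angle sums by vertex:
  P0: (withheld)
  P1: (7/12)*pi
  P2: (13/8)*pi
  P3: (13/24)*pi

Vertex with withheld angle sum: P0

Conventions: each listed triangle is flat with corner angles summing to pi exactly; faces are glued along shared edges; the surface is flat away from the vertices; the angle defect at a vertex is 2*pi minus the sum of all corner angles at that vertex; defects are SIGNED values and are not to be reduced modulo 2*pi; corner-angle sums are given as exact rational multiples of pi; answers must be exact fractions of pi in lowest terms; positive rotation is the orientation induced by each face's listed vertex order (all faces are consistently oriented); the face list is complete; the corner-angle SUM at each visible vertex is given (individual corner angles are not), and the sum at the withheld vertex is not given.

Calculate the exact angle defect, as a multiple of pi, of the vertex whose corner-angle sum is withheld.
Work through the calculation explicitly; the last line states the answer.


V = 4, E = 6, F = 4; chi = V - E + F = 2
Gauss-Bonnet: total defect = 2*pi*chi = 4*pi; visible defects sum to (13/4)*pi

Answer: defect(P0) = (3/4)*pi


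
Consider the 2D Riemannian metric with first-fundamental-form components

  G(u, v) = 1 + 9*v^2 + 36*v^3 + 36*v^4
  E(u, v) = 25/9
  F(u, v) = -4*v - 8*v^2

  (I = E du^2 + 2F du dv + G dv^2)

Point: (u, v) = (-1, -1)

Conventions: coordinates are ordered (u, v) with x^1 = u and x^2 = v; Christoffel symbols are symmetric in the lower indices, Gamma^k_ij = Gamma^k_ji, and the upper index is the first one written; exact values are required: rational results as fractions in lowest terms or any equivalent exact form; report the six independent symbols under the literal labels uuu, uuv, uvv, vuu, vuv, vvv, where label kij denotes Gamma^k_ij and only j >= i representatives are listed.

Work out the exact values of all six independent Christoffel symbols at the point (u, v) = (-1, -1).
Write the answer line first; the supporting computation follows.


Answer: Gamma_uuu = 0, Gamma_uuv = 0, Gamma_uvv = 54/53, Gamma_vuu = 0, Gamma_vuv = 0, Gamma_vvv = -243/106

E = 25/9, F = -4, G = 10 at the point
E_u = 0, E_v = 0, F_u = 0, F_v = 12, G_u = 0, G_v = -54
EG - F^2 = 106/9;  g^inv = (9/106) * [[10, 4], [4, 25/9]]
first-kind symbols [ij,l] = (1/2)(d_i g_jl + d_j g_il - d_l g_ij): [uu,u] = E_u/2 = 0, [uu,v] = F_u - E_v/2 = 0, [uv,u] = E_v/2 = 0, [uv,v] = G_u/2 = 0, [vv,u] = F_v - G_u/2 = 12, [vv,v] = G_v/2 = -27
Gamma^u_ij = (G*[ij,u] - F*[ij,v])/(EG - F^2), Gamma^v_ij = (E*[ij,v] - F*[ij,u])/(EG - F^2)


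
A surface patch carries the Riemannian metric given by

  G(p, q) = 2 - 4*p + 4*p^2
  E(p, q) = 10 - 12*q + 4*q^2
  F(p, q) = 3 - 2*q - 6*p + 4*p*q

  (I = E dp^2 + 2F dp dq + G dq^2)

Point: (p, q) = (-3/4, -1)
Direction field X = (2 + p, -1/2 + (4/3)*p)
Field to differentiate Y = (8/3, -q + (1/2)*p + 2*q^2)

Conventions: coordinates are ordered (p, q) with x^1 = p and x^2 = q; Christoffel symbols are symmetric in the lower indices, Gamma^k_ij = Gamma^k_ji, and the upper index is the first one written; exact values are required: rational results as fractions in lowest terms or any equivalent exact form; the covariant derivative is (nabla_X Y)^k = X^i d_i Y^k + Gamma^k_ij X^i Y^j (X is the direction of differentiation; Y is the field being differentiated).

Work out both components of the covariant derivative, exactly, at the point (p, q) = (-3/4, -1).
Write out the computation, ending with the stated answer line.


E = 26, F = 25/2, G = 29/4 at the point
E_p = 0, E_q = -20, F_p = -10, F_q = -5, G_p = -10, G_q = 0
EG - F^2 = 129/4;  g^inv = (4/129) * [[29/4, -25/2], [-25/2, 26]]
first-kind symbols [ij,l] = (1/2)(d_i g_jl + d_j g_il - d_l g_ij): [pp,p] = E_p/2 = 0, [pp,q] = F_p - E_q/2 = 0, [pq,p] = E_q/2 = -10, [pq,q] = G_p/2 = -5, [qq,p] = F_q - G_p/2 = 0, [qq,q] = G_q/2 = 0
Gamma^p_ij = (G*[ij,p] - F*[ij,q])/(EG - F^2), Gamma^q_ij = (E*[ij,q] - F*[ij,p])/(EG - F^2)
Gamma_ppp = 0, Gamma_ppq = -40/129, Gamma_pqq = 0, Gamma_qpp = 0, Gamma_qpq = -20/129, Gamma_qqq = 0
X = (5/4, -3/2), Y = (8/3, 21/8) at the point

Answer: (nabla_X Y)^p = 115/516, (nabla_X Y)^q = 2125/258


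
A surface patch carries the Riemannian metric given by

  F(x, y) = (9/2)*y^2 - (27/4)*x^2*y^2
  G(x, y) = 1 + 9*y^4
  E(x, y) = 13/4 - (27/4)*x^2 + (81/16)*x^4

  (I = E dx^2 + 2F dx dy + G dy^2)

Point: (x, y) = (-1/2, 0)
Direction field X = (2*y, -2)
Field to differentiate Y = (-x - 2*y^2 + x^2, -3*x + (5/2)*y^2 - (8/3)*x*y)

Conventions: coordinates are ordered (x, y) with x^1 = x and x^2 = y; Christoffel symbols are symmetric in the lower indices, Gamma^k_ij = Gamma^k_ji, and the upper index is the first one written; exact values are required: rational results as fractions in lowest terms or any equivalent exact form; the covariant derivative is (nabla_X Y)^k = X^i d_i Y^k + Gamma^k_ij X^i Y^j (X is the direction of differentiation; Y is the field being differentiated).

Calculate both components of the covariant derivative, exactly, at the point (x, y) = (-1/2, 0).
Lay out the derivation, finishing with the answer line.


E = 481/256, F = 0, G = 1 at the point
E_x = 135/32, E_y = 0, F_x = 0, F_y = 0, G_x = 0, G_y = 0
EG - F^2 = 481/256;  g^inv = (256/481) * [[1, 0], [0, 481/256]]
first-kind symbols [ij,l] = (1/2)(d_i g_jl + d_j g_il - d_l g_ij): [xx,x] = E_x/2 = 135/64, [xx,y] = F_x - E_y/2 = 0, [xy,x] = E_y/2 = 0, [xy,y] = G_x/2 = 0, [yy,x] = F_y - G_x/2 = 0, [yy,y] = G_y/2 = 0
Gamma^x_ij = (G*[ij,x] - F*[ij,y])/(EG - F^2), Gamma^y_ij = (E*[ij,y] - F*[ij,x])/(EG - F^2)
Gamma_xxx = 540/481, Gamma_xxy = 0, Gamma_xyy = 0, Gamma_yxx = 0, Gamma_yxy = 0, Gamma_yyy = 0
X = (0, -2), Y = (3/4, 3/2) at the point

Answer: (nabla_X Y)^x = 0, (nabla_X Y)^y = -8/3


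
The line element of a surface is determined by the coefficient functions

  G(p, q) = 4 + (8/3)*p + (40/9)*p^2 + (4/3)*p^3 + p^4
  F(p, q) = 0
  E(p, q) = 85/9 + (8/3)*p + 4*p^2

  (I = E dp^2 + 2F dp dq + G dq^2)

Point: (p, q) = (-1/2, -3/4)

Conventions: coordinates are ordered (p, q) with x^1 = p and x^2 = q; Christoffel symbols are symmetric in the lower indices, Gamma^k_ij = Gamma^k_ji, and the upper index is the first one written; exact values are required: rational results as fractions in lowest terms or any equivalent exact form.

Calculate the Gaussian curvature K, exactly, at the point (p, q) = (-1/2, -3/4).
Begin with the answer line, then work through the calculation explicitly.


Answer: K = -4374/38663

E = 82/9, F = 0, G = 529/144, EG - F^2 = 21689/648 at the point
E_p = -4/3, E_q = 0, F_p = 0, F_q = 0, G_p = -23/18, G_q = 0
E_qq = 0, F_pq = 0, G_pp = 71/9
Apply the Brioschi formula K = (det M1 - det M2)/(EG - F^2)^2 over the derivative matrices of E, F, G.
M1 = [[-E_qq/2 + F_pq - G_pp/2, E_p/2, F_p - E_q/2], [F_q - G_p/2, E, F], [G_q/2, F, G]] = [[-71/18, -2/3, 0], [23/36, 82/9, 0], [0, 0, 529/144]]; det M1 = -3043337/23328
M2 = [[0, E_q/2, G_p/2], [E_q/2, E, F], [G_p/2, F, G]] = [[0, 0, -23/36], [0, 82/9, 0], [-23/36, 0, 529/144]]; det M2 = -21689/5832
det M1 - det M2 = -12167/96; K = -12167/96 / (21689/648)^2 = -4374/38663


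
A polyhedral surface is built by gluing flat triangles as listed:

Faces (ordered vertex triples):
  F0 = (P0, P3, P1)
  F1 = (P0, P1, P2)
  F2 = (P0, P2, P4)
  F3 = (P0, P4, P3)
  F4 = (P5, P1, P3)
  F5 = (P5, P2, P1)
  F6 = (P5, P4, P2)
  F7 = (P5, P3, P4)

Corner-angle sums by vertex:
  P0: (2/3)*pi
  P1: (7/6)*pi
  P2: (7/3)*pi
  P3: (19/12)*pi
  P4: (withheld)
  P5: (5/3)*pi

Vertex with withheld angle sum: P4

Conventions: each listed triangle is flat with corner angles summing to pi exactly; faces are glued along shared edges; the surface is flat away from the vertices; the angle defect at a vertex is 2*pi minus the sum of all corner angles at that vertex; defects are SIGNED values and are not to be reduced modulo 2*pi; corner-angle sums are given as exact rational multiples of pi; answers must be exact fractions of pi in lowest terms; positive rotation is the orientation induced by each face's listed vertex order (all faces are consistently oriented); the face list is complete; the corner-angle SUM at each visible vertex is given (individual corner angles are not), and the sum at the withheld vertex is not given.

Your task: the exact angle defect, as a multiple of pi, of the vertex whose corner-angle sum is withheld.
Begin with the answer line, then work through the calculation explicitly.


Answer: defect(P4) = (17/12)*pi

V = 6, E = 12, F = 8; chi = V - E + F = 2
Gauss-Bonnet: total defect = 2*pi*chi = 4*pi; visible defects sum to (31/12)*pi


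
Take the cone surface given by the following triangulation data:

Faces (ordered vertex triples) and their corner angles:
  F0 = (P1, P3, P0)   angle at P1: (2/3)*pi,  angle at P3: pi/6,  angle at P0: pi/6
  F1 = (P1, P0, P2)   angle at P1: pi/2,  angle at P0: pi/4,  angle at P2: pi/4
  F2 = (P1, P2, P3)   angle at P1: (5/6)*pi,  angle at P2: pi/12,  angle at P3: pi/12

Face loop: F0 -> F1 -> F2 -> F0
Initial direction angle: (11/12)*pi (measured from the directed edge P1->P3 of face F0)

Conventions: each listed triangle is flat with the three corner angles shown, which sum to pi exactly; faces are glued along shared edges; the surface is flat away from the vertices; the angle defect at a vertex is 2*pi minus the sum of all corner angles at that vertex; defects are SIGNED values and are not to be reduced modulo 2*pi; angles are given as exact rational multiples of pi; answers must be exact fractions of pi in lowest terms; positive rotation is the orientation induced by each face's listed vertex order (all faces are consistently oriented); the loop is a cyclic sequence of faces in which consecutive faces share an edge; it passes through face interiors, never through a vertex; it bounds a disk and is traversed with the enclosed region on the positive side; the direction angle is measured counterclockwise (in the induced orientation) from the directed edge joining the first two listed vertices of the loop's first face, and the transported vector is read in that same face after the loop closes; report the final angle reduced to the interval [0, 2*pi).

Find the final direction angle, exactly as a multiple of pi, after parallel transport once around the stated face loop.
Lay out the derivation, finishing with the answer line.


enclosed vertex P1: corner angles sum to 2*pi, defect = 2*pi - 2*pi = 0
by Gauss-Bonnet the loop rotates the vector by the enclosed defect sum (positive orientation, mod 2*pi)
final angle = (11/12)*pi + 0 = (11/12)*pi (mod 2*pi)

Answer: final direction angle = (11/12)*pi


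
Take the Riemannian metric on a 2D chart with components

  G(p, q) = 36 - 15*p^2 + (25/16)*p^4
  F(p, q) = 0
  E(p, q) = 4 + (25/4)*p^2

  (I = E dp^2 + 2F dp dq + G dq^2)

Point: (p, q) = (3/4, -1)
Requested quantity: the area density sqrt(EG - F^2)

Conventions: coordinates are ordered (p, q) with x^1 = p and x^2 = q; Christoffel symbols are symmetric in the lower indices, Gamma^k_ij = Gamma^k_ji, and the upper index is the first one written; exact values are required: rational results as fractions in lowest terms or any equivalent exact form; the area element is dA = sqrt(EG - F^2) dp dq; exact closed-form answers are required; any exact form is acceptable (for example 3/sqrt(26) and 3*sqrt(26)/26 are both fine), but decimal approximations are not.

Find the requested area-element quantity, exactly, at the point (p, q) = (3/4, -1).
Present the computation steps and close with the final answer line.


E = 481/64, F = 0, G = 114921/4096; EG - F^2 = 55277001/262144

Answer: sqrt(EG - F^2) = 339*sqrt(481)/512


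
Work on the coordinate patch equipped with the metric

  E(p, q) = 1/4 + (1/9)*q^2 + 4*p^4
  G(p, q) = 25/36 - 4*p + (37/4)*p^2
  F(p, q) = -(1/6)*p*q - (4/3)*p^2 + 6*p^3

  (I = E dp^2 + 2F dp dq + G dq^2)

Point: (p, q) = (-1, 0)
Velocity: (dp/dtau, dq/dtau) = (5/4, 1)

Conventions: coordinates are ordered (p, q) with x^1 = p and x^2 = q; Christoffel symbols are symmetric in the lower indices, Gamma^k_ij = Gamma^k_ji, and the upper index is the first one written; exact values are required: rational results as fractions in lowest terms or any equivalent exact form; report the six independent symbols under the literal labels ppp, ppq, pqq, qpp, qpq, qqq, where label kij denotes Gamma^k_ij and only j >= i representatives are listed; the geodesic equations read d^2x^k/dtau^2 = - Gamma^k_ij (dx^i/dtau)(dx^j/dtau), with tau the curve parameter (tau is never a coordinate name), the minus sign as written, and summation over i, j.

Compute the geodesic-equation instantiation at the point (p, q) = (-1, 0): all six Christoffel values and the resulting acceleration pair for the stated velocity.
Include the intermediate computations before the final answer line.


E = 17/4, F = -22/3, G = 251/18 at the point
E_p = -16, E_q = 0, F_p = 62/3, F_q = 1/6, G_p = -45/2, G_q = 0
EG - F^2 = 395/72;  g^inv = (72/395) * [[251/18, 22/3], [22/3, 17/4]]
first-kind symbols [ij,l] = (1/2)(d_i g_jl + d_j g_il - d_l g_ij): [pp,p] = E_p/2 = -8, [pp,q] = F_p - E_q/2 = 62/3, [pq,p] = E_q/2 = 0, [pq,q] = G_p/2 = -45/4, [qq,p] = F_q - G_p/2 = 137/12, [qq,q] = G_q/2 = 0
Gamma^p_ij = (G*[ij,p] - F*[ij,q])/(EG - F^2), Gamma^q_ij = (E*[ij,q] - F*[ij,p])/(EG - F^2)
Gamma_ppp = 576/79, Gamma_ppq = -1188/79, Gamma_pqq = 34387/1185, Gamma_qpp = 420/79, Gamma_qpq = -1377/158, Gamma_qqq = 6028/395
d^2p/dtau^2 = -(Gamma_ppp*(5/4)^2 + 2*Gamma_ppq*(5/4)*(1) + Gamma_pqq*(1)^2) = -3337/1185
d^2q/dtau^2 = -(Gamma_qpp*(5/4)^2 + 2*Gamma_qpq*(5/4)*(1) + Gamma_qqq*(1)^2) = -703/395

Answer: Gamma_ppp = 576/79, Gamma_ppq = -1188/79, Gamma_pqq = 34387/1185, Gamma_qpp = 420/79, Gamma_qpq = -1377/158, Gamma_qqq = 6028/395; accelerations (d^2p/dtau^2, d^2q/dtau^2) = (-3337/1185, -703/395)


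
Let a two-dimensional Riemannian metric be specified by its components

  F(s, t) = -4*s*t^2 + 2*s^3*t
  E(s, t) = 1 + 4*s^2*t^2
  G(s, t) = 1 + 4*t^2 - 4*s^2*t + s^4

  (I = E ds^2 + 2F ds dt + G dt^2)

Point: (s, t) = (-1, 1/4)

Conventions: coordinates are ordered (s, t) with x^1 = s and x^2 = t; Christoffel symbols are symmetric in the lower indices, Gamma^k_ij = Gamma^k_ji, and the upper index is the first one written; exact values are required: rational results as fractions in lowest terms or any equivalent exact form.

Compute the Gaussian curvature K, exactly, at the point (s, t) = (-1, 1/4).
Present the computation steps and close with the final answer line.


E = 5/4, F = -1/4, G = 5/4, EG - F^2 = 3/2 at the point
E_s = -1/2, E_t = 2, F_s = 5/4, F_t = 0, G_s = -2, G_t = -2
E_tt = 8, F_st = 4, G_ss = 10
By Brioschi, K is (det M1 - det M2) divided by (EG - F^2) squared.
M1 = [[-E_tt/2 + F_st - G_ss/2, E_s/2, F_s - E_t/2], [F_t - G_s/2, E, F], [G_t/2, F, G]] = [[-5, -1/4, 1/4], [1, 5/4, -1/4], [-1, -1/4, 5/4]]; det M1 = -7
M2 = [[0, E_t/2, G_s/2], [E_t/2, E, F], [G_s/2, F, G]] = [[0, 1, -1], [1, 5/4, -1/4], [-1, -1/4, 5/4]]; det M2 = -2
det M1 - det M2 = -5; K = -5 / (3/2)^2 = -20/9

Answer: K = -20/9


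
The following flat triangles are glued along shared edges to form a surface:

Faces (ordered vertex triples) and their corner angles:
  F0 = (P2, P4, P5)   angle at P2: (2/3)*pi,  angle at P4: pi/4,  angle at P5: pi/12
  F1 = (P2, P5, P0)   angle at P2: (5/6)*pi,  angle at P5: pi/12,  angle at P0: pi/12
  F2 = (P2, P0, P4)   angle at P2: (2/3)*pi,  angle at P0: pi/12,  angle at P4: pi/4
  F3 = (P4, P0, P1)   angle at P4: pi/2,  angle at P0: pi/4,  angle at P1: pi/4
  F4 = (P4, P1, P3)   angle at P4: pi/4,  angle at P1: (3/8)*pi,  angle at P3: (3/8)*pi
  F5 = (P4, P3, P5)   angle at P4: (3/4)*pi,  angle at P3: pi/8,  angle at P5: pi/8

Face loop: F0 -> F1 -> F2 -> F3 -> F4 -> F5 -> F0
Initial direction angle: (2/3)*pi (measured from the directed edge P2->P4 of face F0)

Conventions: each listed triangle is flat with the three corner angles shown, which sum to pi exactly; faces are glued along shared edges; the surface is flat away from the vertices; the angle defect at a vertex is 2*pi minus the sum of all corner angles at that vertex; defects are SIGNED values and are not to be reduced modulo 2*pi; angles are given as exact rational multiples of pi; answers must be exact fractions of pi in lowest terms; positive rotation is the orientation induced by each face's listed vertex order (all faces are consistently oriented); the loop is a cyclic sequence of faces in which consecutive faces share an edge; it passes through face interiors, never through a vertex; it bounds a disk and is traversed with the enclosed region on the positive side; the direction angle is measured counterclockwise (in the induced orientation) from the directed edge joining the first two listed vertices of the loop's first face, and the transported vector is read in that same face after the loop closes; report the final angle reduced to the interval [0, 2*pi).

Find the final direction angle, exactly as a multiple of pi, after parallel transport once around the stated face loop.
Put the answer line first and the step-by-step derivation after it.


Answer: final direction angle = pi/2

enclosed vertex P2: corner angles sum to (13/6)*pi, defect = 2*pi - (13/6)*pi = -pi/6
enclosed vertex P4: corner angles sum to 2*pi, defect = 2*pi - 2*pi = 0
adding the enclosed defects to the starting angle (mod 2*pi, induced orientation) gives the holonomy
final angle = (2/3)*pi - pi/6 = pi/2 (mod 2*pi)


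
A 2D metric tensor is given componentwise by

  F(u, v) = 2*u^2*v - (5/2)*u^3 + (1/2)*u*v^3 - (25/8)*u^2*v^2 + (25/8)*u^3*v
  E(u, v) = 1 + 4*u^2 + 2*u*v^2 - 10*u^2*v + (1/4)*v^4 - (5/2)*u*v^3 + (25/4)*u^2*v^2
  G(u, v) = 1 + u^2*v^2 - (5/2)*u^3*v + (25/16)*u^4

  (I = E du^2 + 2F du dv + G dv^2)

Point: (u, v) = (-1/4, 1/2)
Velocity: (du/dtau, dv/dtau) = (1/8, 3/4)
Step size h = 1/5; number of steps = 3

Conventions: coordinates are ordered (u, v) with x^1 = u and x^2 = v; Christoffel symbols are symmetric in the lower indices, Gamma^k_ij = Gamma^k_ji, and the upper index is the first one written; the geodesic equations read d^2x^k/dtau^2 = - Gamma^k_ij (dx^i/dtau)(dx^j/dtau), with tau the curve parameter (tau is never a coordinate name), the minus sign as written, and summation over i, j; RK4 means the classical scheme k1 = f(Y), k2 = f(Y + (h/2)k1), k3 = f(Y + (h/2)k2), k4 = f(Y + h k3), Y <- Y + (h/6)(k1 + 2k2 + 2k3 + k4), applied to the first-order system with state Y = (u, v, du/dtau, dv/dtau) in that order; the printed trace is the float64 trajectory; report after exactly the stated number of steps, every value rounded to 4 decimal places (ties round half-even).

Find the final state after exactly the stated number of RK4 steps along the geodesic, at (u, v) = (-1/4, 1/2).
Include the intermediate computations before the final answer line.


f(Y) = (du/dtau, dv/dtau, -Gamma^u_ij Y'^i Y'^j, -Gamma^v_ij Y'^i Y'^j) with the Gammas evaluated at the stage position; h = 0.200000; intermediate values shown to 6 dp
step 0: u = -0.2500, v = 0.5000, du/dtau = 0.1250, dv/dtau = 0.7500
step 1:
  k1: at (u, v) = (-0.250000, 0.500000), (du/dtau, dv/dtau) = (0.125000, 0.750000); Gamma_uuu = -0.044849, Gamma_uuv = -0.067274, Gamma_uvv = 0.014950, Gamma_vuu = -0.145760, Gamma_vuv = -0.218641, Gamma_vvv = 0.048587; k1 = (0.125000, 0.750000, 0.004905, 0.015943)
  k2: at (u, v) = (-0.237500, 0.575000), (du/dtau, dv/dtau) = (0.125491, 0.751594); Gamma_uuu = 0.017092, Gamma_uuv = 0.035513, Gamma_uvv = -0.007217, Gamma_vuu = -0.111580, Gamma_vuv = -0.231839, Gamma_vvv = 0.047112; k2 = (0.125491, 0.751594, -0.002892, 0.018877)
  k3: at (u, v) = (-0.237451, 0.575159), (du/dtau, dv/dtau) = (0.124711, 0.751888); Gamma_uuu = 0.017195, Gamma_uuv = 0.035753, Gamma_uvv = -0.007264, Gamma_vuu = -0.111490, Gamma_vuv = -0.231824, Gamma_vvv = 0.047097; k3 = (0.124711, 0.751888, -0.002866, 0.018584)
  k4: at (u, v) = (-0.225058, 0.650378), (du/dtau, dv/dtau) = (0.124427, 0.753717); Gamma_uuu = 0.044919, Gamma_uuv = 0.145666, Gamma_uvv = -0.027026, Gamma_vuu = -0.073982, Gamma_vuv = -0.239917, Gamma_vvv = 0.044513; k4 = (0.124427, 0.753717, -0.012664, 0.020858)
  Y <- Y + (h/6)(k1 + 2k2 + 2k3 + k4): u = -0.2250, v = 0.6504, du/dtau = 0.1244, dv/dtau = 0.7537
step 2:
  k1: at (u, v) = (-0.225006, 0.650356), (du/dtau, dv/dtau) = (0.124358, 0.753724); Gamma_uuu = 0.044924, Gamma_uuv = 0.145644, Gamma_uvv = -0.027019, Gamma_vuu = -0.073971, Gamma_vuv = -0.239816, Gamma_vvv = 0.044489; k1 = (0.124358, 0.753724, -0.012648, 0.020826)
  k2: at (u, v) = (-0.212570, 0.725728), (du/dtau, dv/dtau) = (0.123093, 0.755807); Gamma_uuu = 0.037978, Gamma_uuv = 0.257133, Gamma_uvv = -0.043478, Gamma_vuu = -0.035752, Gamma_vuv = -0.242063, Gamma_vvv = 0.040930; k2 = (0.123093, 0.755807, -0.023583, 0.022201)
  k3: at (u, v) = (-0.212696, 0.725937), (du/dtau, dv/dtau) = (0.121999, 0.755944); Gamma_uuu = 0.037905, Gamma_uuv = 0.257468, Gamma_uvv = -0.043543, Gamma_vuu = -0.035680, Gamma_vuv = -0.242355, Gamma_vvv = 0.040987; k3 = (0.121999, 0.755944, -0.023172, 0.021811)
  k4: at (u, v) = (-0.200606, 0.801545), (du/dtau, dv/dtau) = (0.119723, 0.758086); Gamma_uuu = -0.001083, Gamma_uuv = 0.365425, Gamma_uvv = -0.056257, Gamma_vuu = 0.000710, Gamma_vuv = -0.239558, Gamma_vvv = 0.036880; k4 = (0.119723, 0.758086, -0.033986, 0.022280)
  Y <- Y + (h/6)(k1 + 2k2 + 2k3 + k4): u = -0.2005, v = 0.8015, du/dtau = 0.1197, dv/dtau = 0.7581
step 3:
  k1: at (u, v) = (-0.200530, 0.801533), (du/dtau, dv/dtau) = (0.119686, 0.758095); Gamma_uuu = -0.001075, Gamma_uuv = 0.365368, Gamma_uvv = -0.056236, Gamma_vuu = 0.000704, Gamma_vuv = -0.239417, Gamma_vvv = 0.036850; k1 = (0.119686, 0.758095, -0.033968, 0.022258)
  k2: at (u, v) = (-0.188562, 0.877343), (du/dtau, dv/dtau) = (0.116289, 0.760321); Gamma_uuu = -0.066690, Gamma_uuv = 0.465191, Gamma_uvv = -0.065036, Gamma_vuu = 0.033221, Gamma_vuv = -0.231729, Gamma_vvv = 0.032397; k2 = (0.116289, 0.760321, -0.043763, 0.021800)
  k3: at (u, v) = (-0.188901, 0.877565), (du/dtau, dv/dtau) = (0.115310, 0.760275); Gamma_uuu = -0.066911, Gamma_uuv = 0.465767, Gamma_uvv = -0.065182, Gamma_vuu = 0.033382, Gamma_vuv = -0.232367, Gamma_vvv = 0.032519; k3 = (0.115310, 0.760275, -0.043099, 0.021502)
  k4: at (u, v) = (-0.177468, 0.953588), (du/dtau, dv/dtau) = (0.111066, 0.762395); Gamma_uuu = -0.152442, Gamma_uuv = 0.554734, Gamma_uvv = -0.070458, Gamma_vuu = 0.060825, Gamma_vuv = -0.221339, Gamma_vvv = 0.028113; k4 = (0.111066, 0.762395, -0.051112, 0.020394)
  Y <- Y + (h/6)(k1 + 2k2 + 2k3 + k4): u = -0.1774, v = 0.9536, du/dtau = 0.1111, dv/dtau = 0.7624

Answer: u = -0.1774, v = 0.9536, du/dtau = 0.1111, dv/dtau = 0.7624


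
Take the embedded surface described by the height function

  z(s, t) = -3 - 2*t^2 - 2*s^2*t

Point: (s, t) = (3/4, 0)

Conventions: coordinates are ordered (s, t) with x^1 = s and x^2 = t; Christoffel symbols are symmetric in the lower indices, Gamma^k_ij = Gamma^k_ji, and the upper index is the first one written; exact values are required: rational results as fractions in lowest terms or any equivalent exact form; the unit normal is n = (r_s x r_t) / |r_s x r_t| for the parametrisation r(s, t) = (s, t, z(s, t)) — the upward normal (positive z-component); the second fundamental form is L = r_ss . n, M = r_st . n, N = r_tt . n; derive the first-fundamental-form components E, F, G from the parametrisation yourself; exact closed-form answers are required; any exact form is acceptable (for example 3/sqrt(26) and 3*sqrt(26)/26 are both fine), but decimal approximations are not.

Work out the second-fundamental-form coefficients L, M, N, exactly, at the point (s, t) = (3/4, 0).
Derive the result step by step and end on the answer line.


z_s = 0, z_t = -9/8, z_ss = 0, z_st = -3, z_tt = -4
E = 1, F = 0, G = 145/64; answer radicand W^2 = 145/64
unnormalised second-form numerators: l = 0, m = -3, n = -4; L = l/sqrt(145/64), and similarly M = m/sqrt(W^2), N = n/sqrt(W^2)

Answer: L = 0, M = -24*sqrt(145)/145, N = -32*sqrt(145)/145


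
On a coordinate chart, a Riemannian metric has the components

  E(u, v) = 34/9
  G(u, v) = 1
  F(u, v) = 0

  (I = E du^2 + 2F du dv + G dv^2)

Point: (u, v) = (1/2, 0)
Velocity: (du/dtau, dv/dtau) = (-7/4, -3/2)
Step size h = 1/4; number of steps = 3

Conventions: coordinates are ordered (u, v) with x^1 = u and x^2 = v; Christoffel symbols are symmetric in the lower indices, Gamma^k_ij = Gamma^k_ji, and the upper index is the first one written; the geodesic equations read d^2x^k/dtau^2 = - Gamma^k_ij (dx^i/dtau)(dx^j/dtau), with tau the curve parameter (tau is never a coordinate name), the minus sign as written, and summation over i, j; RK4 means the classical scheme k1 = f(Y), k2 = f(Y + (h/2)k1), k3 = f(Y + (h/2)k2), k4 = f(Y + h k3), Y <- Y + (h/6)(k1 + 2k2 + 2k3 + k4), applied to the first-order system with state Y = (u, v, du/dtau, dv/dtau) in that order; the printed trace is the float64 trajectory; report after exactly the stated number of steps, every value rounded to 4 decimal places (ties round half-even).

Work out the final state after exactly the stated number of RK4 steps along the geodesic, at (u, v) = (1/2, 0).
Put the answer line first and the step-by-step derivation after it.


Answer: u = -0.8125, v = -1.1250, du/dtau = -1.7500, dv/dtau = -1.5000

f(Y) = (du/dtau, dv/dtau, -Gamma^u_ij Y'^i Y'^j, -Gamma^v_ij Y'^i Y'^j) with the Gammas evaluated at the stage position; h = 0.250000; intermediate values shown to 6 dp
step 0: u = 0.5000, v = 0.0000, du/dtau = -1.7500, dv/dtau = -1.5000
step 1:
  k1: at (u, v) = (0.500000, 0.000000), (du/dtau, dv/dtau) = (-1.750000, -1.500000); Gamma_uuu = 0.000000, Gamma_uuv = 0.000000, Gamma_uvv = 0.000000, Gamma_vuu = 0.000000, Gamma_vuv = 0.000000, Gamma_vvv = 0.000000; k1 = (-1.750000, -1.500000, 0.000000, 0.000000)
  k2: at (u, v) = (0.281250, -0.187500), (du/dtau, dv/dtau) = (-1.750000, -1.500000); Gamma_uuu = 0.000000, Gamma_uuv = 0.000000, Gamma_uvv = 0.000000, Gamma_vuu = 0.000000, Gamma_vuv = 0.000000, Gamma_vvv = 0.000000; k2 = (-1.750000, -1.500000, 0.000000, 0.000000)
  k3: at (u, v) = (0.281250, -0.187500), (du/dtau, dv/dtau) = (-1.750000, -1.500000); Gamma_uuu = 0.000000, Gamma_uuv = 0.000000, Gamma_uvv = 0.000000, Gamma_vuu = 0.000000, Gamma_vuv = 0.000000, Gamma_vvv = 0.000000; k3 = (-1.750000, -1.500000, 0.000000, 0.000000)
  k4: at (u, v) = (0.062500, -0.375000), (du/dtau, dv/dtau) = (-1.750000, -1.500000); Gamma_uuu = 0.000000, Gamma_uuv = 0.000000, Gamma_uvv = 0.000000, Gamma_vuu = 0.000000, Gamma_vuv = 0.000000, Gamma_vvv = 0.000000; k4 = (-1.750000, -1.500000, 0.000000, 0.000000)
  Y <- Y + (h/6)(k1 + 2k2 + 2k3 + k4): u = 0.0625, v = -0.3750, du/dtau = -1.7500, dv/dtau = -1.5000
step 2:
  k1: at (u, v) = (0.062500, -0.375000), (du/dtau, dv/dtau) = (-1.750000, -1.500000); Gamma_uuu = 0.000000, Gamma_uuv = 0.000000, Gamma_uvv = 0.000000, Gamma_vuu = 0.000000, Gamma_vuv = 0.000000, Gamma_vvv = 0.000000; k1 = (-1.750000, -1.500000, 0.000000, 0.000000)
  k2: at (u, v) = (-0.156250, -0.562500), (du/dtau, dv/dtau) = (-1.750000, -1.500000); Gamma_uuu = 0.000000, Gamma_uuv = 0.000000, Gamma_uvv = 0.000000, Gamma_vuu = 0.000000, Gamma_vuv = 0.000000, Gamma_vvv = 0.000000; k2 = (-1.750000, -1.500000, 0.000000, 0.000000)
  k3: at (u, v) = (-0.156250, -0.562500), (du/dtau, dv/dtau) = (-1.750000, -1.500000); Gamma_uuu = 0.000000, Gamma_uuv = 0.000000, Gamma_uvv = 0.000000, Gamma_vuu = 0.000000, Gamma_vuv = 0.000000, Gamma_vvv = 0.000000; k3 = (-1.750000, -1.500000, 0.000000, 0.000000)
  k4: at (u, v) = (-0.375000, -0.750000), (du/dtau, dv/dtau) = (-1.750000, -1.500000); Gamma_uuu = 0.000000, Gamma_uuv = 0.000000, Gamma_uvv = 0.000000, Gamma_vuu = 0.000000, Gamma_vuv = 0.000000, Gamma_vvv = 0.000000; k4 = (-1.750000, -1.500000, 0.000000, 0.000000)
  Y <- Y + (h/6)(k1 + 2k2 + 2k3 + k4): u = -0.3750, v = -0.7500, du/dtau = -1.7500, dv/dtau = -1.5000
step 3:
  k1: at (u, v) = (-0.375000, -0.750000), (du/dtau, dv/dtau) = (-1.750000, -1.500000); Gamma_uuu = 0.000000, Gamma_uuv = 0.000000, Gamma_uvv = 0.000000, Gamma_vuu = 0.000000, Gamma_vuv = 0.000000, Gamma_vvv = 0.000000; k1 = (-1.750000, -1.500000, 0.000000, 0.000000)
  k2: at (u, v) = (-0.593750, -0.937500), (du/dtau, dv/dtau) = (-1.750000, -1.500000); Gamma_uuu = 0.000000, Gamma_uuv = 0.000000, Gamma_uvv = 0.000000, Gamma_vuu = 0.000000, Gamma_vuv = 0.000000, Gamma_vvv = 0.000000; k2 = (-1.750000, -1.500000, 0.000000, 0.000000)
  k3: at (u, v) = (-0.593750, -0.937500), (du/dtau, dv/dtau) = (-1.750000, -1.500000); Gamma_uuu = 0.000000, Gamma_uuv = 0.000000, Gamma_uvv = 0.000000, Gamma_vuu = 0.000000, Gamma_vuv = 0.000000, Gamma_vvv = 0.000000; k3 = (-1.750000, -1.500000, 0.000000, 0.000000)
  k4: at (u, v) = (-0.812500, -1.125000), (du/dtau, dv/dtau) = (-1.750000, -1.500000); Gamma_uuu = 0.000000, Gamma_uuv = 0.000000, Gamma_uvv = 0.000000, Gamma_vuu = 0.000000, Gamma_vuv = 0.000000, Gamma_vvv = 0.000000; k4 = (-1.750000, -1.500000, 0.000000, 0.000000)
  Y <- Y + (h/6)(k1 + 2k2 + 2k3 + k4): u = -0.8125, v = -1.1250, du/dtau = -1.7500, dv/dtau = -1.5000


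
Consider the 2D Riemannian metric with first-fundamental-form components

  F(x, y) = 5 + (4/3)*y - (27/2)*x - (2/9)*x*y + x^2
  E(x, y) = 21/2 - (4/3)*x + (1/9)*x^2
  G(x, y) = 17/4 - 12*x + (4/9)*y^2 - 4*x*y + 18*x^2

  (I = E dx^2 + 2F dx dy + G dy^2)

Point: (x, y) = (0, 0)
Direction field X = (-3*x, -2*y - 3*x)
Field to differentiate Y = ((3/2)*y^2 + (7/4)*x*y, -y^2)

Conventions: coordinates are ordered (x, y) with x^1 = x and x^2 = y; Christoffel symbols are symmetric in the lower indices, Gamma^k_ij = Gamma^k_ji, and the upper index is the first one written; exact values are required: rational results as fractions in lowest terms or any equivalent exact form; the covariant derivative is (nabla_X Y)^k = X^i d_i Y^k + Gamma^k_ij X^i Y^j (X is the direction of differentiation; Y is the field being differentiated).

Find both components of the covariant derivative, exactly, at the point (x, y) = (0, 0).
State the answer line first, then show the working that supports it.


Answer: (nabla_X Y)^x = 0, (nabla_X Y)^y = 0

E = 21/2, F = 5, G = 17/4 at the point
E_x = -4/3, E_y = 0, F_x = -27/2, F_y = 4/3, G_x = -12, G_y = 0
EG - F^2 = 157/8;  g^inv = (8/157) * [[17/4, -5], [-5, 21/2]]
first-kind symbols [ij,l] = (1/2)(d_i g_jl + d_j g_il - d_l g_ij): [xx,x] = E_x/2 = -2/3, [xx,y] = F_x - E_y/2 = -27/2, [xy,x] = E_y/2 = 0, [xy,y] = G_x/2 = -6, [yy,x] = F_y - G_x/2 = 22/3, [yy,y] = G_y/2 = 0
Gamma^x_ij = (G*[ij,x] - F*[ij,y])/(EG - F^2), Gamma^y_ij = (E*[ij,y] - F*[ij,x])/(EG - F^2)
Gamma_xxx = 1552/471, Gamma_xxy = 240/157, Gamma_xyy = 748/471, Gamma_yxx = -3322/471, Gamma_yxy = -504/157, Gamma_yyy = -880/471
X = (0, 0), Y = (0, 0) at the point


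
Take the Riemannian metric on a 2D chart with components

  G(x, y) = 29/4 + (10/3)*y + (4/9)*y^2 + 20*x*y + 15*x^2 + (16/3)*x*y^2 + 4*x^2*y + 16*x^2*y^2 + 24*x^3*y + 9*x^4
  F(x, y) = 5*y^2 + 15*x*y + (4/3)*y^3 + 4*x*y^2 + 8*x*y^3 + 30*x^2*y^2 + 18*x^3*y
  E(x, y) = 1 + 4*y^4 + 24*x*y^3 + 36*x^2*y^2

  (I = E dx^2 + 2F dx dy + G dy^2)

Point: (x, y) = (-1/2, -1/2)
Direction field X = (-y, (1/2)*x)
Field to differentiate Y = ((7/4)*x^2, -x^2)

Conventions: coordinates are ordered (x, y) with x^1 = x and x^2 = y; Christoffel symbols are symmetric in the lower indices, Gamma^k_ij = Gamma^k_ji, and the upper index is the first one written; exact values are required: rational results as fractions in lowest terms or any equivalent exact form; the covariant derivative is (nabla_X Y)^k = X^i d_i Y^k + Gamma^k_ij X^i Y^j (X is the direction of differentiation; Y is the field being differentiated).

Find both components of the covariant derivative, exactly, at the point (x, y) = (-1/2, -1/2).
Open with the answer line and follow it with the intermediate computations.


Answer: (nabla_X Y)^x = -19507/23432, (nabla_X Y)^y = 27333/46864

E = 5, F = 47/6, G = 2353/144 at the point
E_x = -12, E_y = -20, F_x = -87/4, F_y = -89/4, G_x = -235/6, G_y = -94/9
EG - F^2 = 2929/144;  g^inv = (144/2929) * [[2353/144, -47/6], [-47/6, 5]]
first-kind symbols [ij,l] = (1/2)(d_i g_jl + d_j g_il - d_l g_ij): [xx,x] = E_x/2 = -6, [xx,y] = F_x - E_y/2 = -47/4, [xy,x] = E_y/2 = -10, [xy,y] = G_x/2 = -235/12, [yy,x] = F_y - G_x/2 = -8/3, [yy,y] = G_y/2 = -47/9
Gamma^x_ij = (G*[ij,x] - F*[ij,y])/(EG - F^2), Gamma^y_ij = (E*[ij,y] - F*[ij,x])/(EG - F^2)
Gamma_xxx = -864/2929, Gamma_xxy = -1440/2929, Gamma_xyy = -384/2929, Gamma_yxx = -1692/2929, Gamma_yxy = -2820/2929, Gamma_yyy = -752/2929
X = (1/2, -1/4), Y = (7/16, -1/4) at the point


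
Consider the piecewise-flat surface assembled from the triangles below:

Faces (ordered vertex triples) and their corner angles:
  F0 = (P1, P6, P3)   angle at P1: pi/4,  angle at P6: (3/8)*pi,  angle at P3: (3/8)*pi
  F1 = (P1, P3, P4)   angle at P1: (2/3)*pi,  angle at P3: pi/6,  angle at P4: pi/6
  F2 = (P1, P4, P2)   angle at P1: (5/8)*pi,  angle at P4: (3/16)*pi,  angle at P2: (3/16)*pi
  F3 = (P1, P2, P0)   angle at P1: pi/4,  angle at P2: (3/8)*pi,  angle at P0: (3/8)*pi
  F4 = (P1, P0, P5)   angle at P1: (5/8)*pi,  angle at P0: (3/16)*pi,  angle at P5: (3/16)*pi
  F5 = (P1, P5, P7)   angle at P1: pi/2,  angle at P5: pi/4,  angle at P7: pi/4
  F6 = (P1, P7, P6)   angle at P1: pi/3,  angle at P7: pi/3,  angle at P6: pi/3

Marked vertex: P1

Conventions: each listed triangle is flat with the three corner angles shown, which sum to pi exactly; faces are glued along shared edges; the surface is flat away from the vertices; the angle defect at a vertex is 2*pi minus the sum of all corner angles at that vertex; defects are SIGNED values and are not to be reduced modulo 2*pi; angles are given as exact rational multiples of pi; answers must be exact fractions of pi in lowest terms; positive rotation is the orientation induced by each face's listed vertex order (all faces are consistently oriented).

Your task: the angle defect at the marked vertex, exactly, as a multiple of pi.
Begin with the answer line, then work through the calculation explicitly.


Answer: defect(P1) = (-5/4)*pi

Sum of corner angles at P1: (13/4)*pi
defect = 2*pi - (13/4)*pi


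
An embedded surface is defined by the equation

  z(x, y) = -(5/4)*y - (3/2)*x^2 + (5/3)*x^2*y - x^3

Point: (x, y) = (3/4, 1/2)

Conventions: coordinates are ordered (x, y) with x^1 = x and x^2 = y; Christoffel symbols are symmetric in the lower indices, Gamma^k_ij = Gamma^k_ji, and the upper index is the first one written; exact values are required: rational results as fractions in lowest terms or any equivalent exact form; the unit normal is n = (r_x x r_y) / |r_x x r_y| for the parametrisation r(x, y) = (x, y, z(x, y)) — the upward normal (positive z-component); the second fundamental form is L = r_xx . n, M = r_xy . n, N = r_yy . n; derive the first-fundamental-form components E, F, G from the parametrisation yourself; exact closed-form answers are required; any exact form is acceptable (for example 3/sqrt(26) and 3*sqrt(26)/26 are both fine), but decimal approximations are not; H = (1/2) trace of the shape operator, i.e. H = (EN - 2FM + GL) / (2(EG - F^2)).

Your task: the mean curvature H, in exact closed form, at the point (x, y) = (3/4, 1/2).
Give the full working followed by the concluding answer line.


z_x = -43/16, z_y = -5/16, z_xx = -35/6, z_xy = 5/2, z_yy = 0
E = 2105/256, F = 215/256, G = 281/256; answer radicand W^2 = 1065/128
unnormalised second-form numerators: l = -35/6, m = 5/2, n = 0; L = l/sqrt(1065/128), and similarly M = m/sqrt(W^2), N = n/sqrt(W^2)
H = (E*n - 2*F*m + G*l) / (2*(EG - F^2)*sqrt(W^2)); E*n - 2*F*m + G*l = -16285/1536, EG - F^2 = 1065/128, so H = (-3257/5112)/sqrt(1065/128)

Answer: H = -3257*sqrt(2130)/680535


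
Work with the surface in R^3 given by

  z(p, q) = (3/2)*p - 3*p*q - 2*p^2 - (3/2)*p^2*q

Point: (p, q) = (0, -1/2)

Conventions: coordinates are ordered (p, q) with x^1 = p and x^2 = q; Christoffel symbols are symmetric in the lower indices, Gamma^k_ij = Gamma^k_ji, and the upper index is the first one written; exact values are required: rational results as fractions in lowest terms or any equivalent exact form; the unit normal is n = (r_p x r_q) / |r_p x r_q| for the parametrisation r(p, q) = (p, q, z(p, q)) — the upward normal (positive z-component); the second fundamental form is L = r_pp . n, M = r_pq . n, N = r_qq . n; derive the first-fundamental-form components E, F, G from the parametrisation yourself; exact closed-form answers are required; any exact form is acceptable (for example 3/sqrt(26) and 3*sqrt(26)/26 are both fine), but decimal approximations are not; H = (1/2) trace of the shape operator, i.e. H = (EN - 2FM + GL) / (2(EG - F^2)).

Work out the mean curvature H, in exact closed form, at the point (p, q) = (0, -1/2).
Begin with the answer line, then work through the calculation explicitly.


Answer: H = -sqrt(10)/80

z_p = 3, z_q = 0, z_pp = -5/2, z_pq = -3, z_qq = 0
E = 10, F = 0, G = 1; answer radicand W^2 = 10
unnormalised second-form numerators: l = -5/2, m = -3, n = 0; L = l/sqrt(10), and similarly M = m/sqrt(W^2), N = n/sqrt(W^2)
H = (E*n - 2*F*m + G*l) / (2*(EG - F^2)*sqrt(W^2)); E*n - 2*F*m + G*l = -5/2, EG - F^2 = 10, so H = (-1/8)/sqrt(10)


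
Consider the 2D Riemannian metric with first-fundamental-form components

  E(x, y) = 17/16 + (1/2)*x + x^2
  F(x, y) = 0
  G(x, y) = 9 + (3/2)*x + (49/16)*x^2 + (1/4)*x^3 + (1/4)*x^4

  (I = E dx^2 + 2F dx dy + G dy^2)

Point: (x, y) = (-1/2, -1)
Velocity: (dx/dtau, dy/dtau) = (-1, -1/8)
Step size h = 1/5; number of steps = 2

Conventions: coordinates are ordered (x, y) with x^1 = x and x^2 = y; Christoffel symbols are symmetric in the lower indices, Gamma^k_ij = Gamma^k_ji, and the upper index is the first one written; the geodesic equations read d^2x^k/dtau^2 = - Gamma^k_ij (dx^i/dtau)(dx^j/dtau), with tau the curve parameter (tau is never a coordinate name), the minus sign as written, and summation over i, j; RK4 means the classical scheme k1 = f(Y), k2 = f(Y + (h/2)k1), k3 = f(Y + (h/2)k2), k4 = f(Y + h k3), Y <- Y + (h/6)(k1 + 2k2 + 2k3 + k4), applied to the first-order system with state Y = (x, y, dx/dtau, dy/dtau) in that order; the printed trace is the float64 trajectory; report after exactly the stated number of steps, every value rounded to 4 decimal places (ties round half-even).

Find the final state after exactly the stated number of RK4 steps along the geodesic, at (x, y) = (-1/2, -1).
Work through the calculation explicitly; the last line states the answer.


f(Y) = (dx/dtau, dy/dtau, -Gamma^x_ij Y'^i Y'^j, -Gamma^y_ij Y'^i Y'^j) with the Gammas evaluated at the stage position; h = 0.200000; intermediate values shown to 6 dp
step 0: x = -0.5000, y = -1.0000, dx/dtau = -1.0000, dy/dtau = -0.1250
step 1:
  k1: at (x, y) = (-0.500000, -1.000000), (dx/dtau, dy/dtau) = (-1.000000, -0.125000); Gamma_xxx = -0.235294, Gamma_xxy = 0.000000, Gamma_xyy = 0.705882, Gamma_yxx = 0.000000, Gamma_yxy = -0.083333, Gamma_yyy = 0.000000; k1 = (-1.000000, -0.125000, 0.224265, 0.020833)
  k2: at (x, y) = (-0.600000, -1.012500), (dx/dtau, dy/dtau) = (-0.977574, -0.122917); Gamma_xxx = -0.311804, Gamma_xxy = 0.000000, Gamma_xyy = 0.944766, Gamma_yxx = 0.000000, Gamma_yxy = -0.115512, Gamma_yyy = 0.000000; k2 = (-0.977574, -0.122917, 0.283701, 0.027760)
  k3: at (x, y) = (-0.597757, -1.012292), (dx/dtau, dy/dtau) = (-0.971630, -0.122224); Gamma_xxx = -0.310239, Gamma_xxy = 0.000000, Gamma_xyy = 0.939780, Gamma_yxx = 0.000000, Gamma_yxy = -0.114801, Gamma_yyy = 0.000000; k3 = (-0.971630, -0.122224, 0.278846, 0.027267)
  k4: at (x, y) = (-0.694326, -1.024445), (dx/dtau, dy/dtau) = (-0.944231, -0.119547); Gamma_xxx = -0.371068, Gamma_xxy = 0.000000, Gamma_xyy = 1.138236, Gamma_yxx = 0.000000, Gamma_yxy = -0.144851, Gamma_yyy = 0.000000; k4 = (-0.944231, -0.119547, 0.314566, 0.032702)
  Y <- Y + (h/6)(k1 + 2k2 + 2k3 + k4): x = -0.6948, y = -1.0245, dx/dtau = -0.9445, dy/dtau = -0.1195
step 2:
  k1: at (x, y) = (-0.694755, -1.024494), (dx/dtau, dy/dtau) = (-0.944536, -0.119547); Gamma_xxx = -0.371307, Gamma_xxy = 0.000000, Gamma_xyy = 1.139043, Gamma_yxx = 0.000000, Gamma_yxy = -0.144982, Gamma_yyy = 0.000000; k1 = (-0.944536, -0.119547, 0.314983, 0.032742)
  k2: at (x, y) = (-0.789208, -1.036449), (dx/dtau, dy/dtau) = (-0.913038, -0.116273); Gamma_xxx = -0.417749, Gamma_xxy = 0.000000, Gamma_xyy = 1.300923, Gamma_yxx = 0.000000, Gamma_yxy = -0.173149, Gamma_yyy = 0.000000; k2 = (-0.913038, -0.116273, 0.330664, 0.036764)
  k3: at (x, y) = (-0.786058, -1.036122), (dx/dtau, dy/dtau) = (-0.911469, -0.115871); Gamma_xxx = -0.416402, Gamma_xxy = 0.000000, Gamma_xyy = 1.296021, Gamma_yxx = 0.000000, Gamma_yxy = -0.172231, Gamma_yyy = 0.000000; k3 = (-0.911469, -0.115871, 0.328536, 0.036380)
  k4: at (x, y) = (-0.877048, -1.047668), (dx/dtau, dy/dtau) = (-0.878829, -0.112271); Gamma_xxx = -0.450081, Gamma_xxy = 0.000000, Gamma_xyy = 1.424662, Gamma_yxx = 0.000000, Gamma_yxy = -0.198098, Gamma_yyy = 0.000000; k4 = (-0.878829, -0.112271, 0.329658, 0.039092)
  Y <- Y + (h/6)(k1 + 2k2 + 2k3 + k4): x = -0.8772, y = -1.0477, dx/dtau = -0.8791, dy/dtau = -0.1123

Answer: x = -0.8772, y = -1.0477, dx/dtau = -0.8791, dy/dtau = -0.1123
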